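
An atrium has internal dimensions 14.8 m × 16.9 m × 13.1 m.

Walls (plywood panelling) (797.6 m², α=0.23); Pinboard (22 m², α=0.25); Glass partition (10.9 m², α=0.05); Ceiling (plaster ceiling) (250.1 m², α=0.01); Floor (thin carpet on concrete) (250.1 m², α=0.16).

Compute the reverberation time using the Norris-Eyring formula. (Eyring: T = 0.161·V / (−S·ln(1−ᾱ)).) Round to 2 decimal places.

2.07 s

S = Σ Sᵢ = 1330.7 m².
Absorption A = 797.6×0.23 + 22×0.25 + 10.9×0.05 + 250.1×0.01 + 250.1×0.16 = 232.010 sabins.
Mean coefficient ᾱ = A/S = 0.1744.
−S·ln(1−ᾱ) = −1330.7 × ln(1 − 0.1744) = 255.022.
V = 14.8 × 16.9 × 13.1 = 3276.572 m³.
T = 0.161·V/[−S·ln(1−ᾱ)] = 0.161·3276.572/255.022 = 2.07 s.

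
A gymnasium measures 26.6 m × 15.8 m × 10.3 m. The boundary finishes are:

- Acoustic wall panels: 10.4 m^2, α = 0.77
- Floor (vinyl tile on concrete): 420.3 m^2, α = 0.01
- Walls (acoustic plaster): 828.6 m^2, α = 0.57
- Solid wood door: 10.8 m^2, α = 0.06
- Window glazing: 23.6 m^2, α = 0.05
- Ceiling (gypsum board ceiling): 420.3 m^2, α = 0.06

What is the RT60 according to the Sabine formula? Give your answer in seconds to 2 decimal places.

1.36 seconds

Equivalent absorption area: A = 10.4×0.77 + 420.3×0.01 + 828.6×0.57 + 10.8×0.06 + 23.6×0.05 + 420.3×0.06 = 511.559 m^2.
Room volume: 4328.884 m³.
RT60 = 0.161 · V / A = 0.161 × 4328.884 / 511.559 = 1.36 s.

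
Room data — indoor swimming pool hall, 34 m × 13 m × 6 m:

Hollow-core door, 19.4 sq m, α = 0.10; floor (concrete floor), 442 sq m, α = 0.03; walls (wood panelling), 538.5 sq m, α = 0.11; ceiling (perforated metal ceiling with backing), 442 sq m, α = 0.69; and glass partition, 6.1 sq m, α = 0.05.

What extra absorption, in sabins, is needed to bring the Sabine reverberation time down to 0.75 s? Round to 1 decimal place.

Equivalent absorption area: A₁ = 19.4*0.10 + 442*0.03 + 538.5*0.11 + 442*0.69 + 6.1*0.05 = 379.720 sq m.
V = 2652 m³. Required absorption A₂ = 0.161 × 2652 / 0.75 = 569.296 sabins.
ΔA = A₂ − A₁ = 569.296 − 379.720 = 189.6 sabins.

189.6 sabins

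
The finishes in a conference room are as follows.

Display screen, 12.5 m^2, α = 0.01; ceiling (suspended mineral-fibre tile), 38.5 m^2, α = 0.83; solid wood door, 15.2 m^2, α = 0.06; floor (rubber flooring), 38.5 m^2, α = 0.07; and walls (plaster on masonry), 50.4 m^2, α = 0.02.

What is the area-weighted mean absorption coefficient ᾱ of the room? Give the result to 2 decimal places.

0.24

Total surface area S = 155.1 m^2.
Σ(Sᵢαᵢ) = 12.5×0.01 + 38.5×0.83 + 15.2×0.06 + 38.5×0.07 + 50.4×0.02 = 36.695.
ᾱ = 36.695 / 155.1 = 0.24.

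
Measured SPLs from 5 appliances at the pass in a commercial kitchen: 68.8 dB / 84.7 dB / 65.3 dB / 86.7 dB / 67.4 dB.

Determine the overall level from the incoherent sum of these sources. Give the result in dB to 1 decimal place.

88.9 dB

Converting to relative power and adding: 10^(68.8/10) + 10^(84.7/10) + 10^(65.3/10) + 10^(86.7/10) + 10^(67.4/10) = 7.793e+08.
L_total = 10·log₁₀(7.793e+08) = 88.9 dB.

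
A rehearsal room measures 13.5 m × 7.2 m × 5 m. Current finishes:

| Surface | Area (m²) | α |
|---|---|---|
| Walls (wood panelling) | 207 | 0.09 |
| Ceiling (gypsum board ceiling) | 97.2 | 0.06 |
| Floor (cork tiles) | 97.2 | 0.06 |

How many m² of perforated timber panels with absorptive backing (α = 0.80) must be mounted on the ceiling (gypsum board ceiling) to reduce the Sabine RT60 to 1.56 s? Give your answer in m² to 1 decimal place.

26.8

Total absorption A₁ = 207×0.09 + 97.2×0.06 + 97.2×0.06
  = 18.630 + 5.832 + 5.832 = 30.294 m² sabins.
Required A₂ = 0.161·486/1.56 = 50.158 sabins.
Absorption to add: 50.158 − 30.294 = 19.864 sabins.
Net gain per m²: Δα = 0.80 − 0.06 = 0.74.
Area = ΔA/Δα = 19.864/0.74 = 26.8 m².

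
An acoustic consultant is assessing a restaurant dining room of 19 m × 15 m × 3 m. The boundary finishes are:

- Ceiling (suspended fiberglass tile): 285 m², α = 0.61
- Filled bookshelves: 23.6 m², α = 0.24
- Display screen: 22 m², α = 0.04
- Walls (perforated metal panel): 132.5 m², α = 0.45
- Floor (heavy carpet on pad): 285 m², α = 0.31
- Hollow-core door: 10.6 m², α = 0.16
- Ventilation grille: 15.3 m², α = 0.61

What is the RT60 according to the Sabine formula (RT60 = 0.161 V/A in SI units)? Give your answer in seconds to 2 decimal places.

0.41 seconds

A = Σ Sᵢαᵢ = 285*0.61 + 23.6*0.24 + 22*0.04 + 132.5*0.45 + 285*0.31 + 10.6*0.16 + 15.3*0.61 = 339.398 sabins.
Volume V = 19 × 15 × 3 = 855 m³.
T = 0.161 V/A = 0.161·855/339.398 = 0.41 s.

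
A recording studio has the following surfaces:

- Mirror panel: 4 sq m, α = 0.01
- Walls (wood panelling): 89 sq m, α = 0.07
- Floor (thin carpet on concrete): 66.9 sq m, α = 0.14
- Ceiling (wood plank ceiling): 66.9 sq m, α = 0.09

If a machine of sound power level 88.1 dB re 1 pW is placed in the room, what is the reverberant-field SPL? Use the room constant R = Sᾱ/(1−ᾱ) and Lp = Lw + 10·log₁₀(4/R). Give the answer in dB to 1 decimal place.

Σ(Sᵢαᵢ) = 4×0.01 + 89×0.07 + 66.9×0.14 + 66.9×0.09 = 21.657; total area S = 226.8 sq m.
ᾱ = 21.657/226.8 = 0.0955; R = Sᾱ/(1−ᾱ) = 21.657/(1−0.0955) = 23.944 sq m.
Lp = Lw + 10 log₁₀(4/R) = 88.1 -7.77 = 80.3 dB.

80.3 dB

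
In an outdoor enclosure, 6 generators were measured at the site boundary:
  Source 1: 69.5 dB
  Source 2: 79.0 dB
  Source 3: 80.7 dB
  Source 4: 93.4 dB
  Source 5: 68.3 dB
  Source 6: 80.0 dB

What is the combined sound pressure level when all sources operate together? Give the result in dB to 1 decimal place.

94.0 dB

Converting to relative power and adding: 10^(69.5/10) + 10^(79.0/10) + 10^(80.7/10) + 10^(93.4/10) + 10^(68.3/10) + 10^(80.0/10) = 2.5e+09.
L_total = 10·log₁₀(2.5e+09) = 94.0 dB.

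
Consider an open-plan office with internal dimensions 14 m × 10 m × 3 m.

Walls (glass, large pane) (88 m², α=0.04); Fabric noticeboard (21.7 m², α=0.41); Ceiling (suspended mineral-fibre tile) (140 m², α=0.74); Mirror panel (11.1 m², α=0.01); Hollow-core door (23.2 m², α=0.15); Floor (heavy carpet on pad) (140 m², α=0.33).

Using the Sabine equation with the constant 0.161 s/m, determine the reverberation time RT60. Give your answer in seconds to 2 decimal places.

0.41 sec

A = Σ Sᵢαᵢ = 88·0.04 + 21.7·0.41 + 140·0.74 + 11.1·0.01 + 23.2·0.15 + 140·0.33 = 165.808 sabins.
V = 14·10·3 = 420 m³.
Sabine: RT60 = 0.161 × 420 / 165.808 = 0.41 s.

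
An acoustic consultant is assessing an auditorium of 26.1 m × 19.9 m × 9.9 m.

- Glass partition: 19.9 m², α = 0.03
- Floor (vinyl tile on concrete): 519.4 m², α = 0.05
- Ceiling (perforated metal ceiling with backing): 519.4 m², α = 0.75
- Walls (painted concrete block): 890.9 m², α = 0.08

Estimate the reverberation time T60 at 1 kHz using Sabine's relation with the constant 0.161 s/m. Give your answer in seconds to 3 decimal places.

Equivalent absorption area: A = 19.9·0.03 + 519.4·0.05 + 519.4·0.75 + 890.9·0.08 = 487.389 m².
Volume V = 26.1 × 19.9 × 9.9 = 5141.961 m³.
Sabine: RT60 = 0.161 × 5141.961 / 487.389 = 1.699 s.

1.699 s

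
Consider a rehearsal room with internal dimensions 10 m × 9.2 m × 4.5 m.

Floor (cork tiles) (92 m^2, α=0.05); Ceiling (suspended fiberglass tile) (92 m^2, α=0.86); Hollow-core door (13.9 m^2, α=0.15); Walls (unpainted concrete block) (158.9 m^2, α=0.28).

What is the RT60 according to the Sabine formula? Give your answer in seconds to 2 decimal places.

Equivalent absorption area: A = 92×0.05 + 92×0.86 + 13.9×0.15 + 158.9×0.28 = 130.297 m^2.
Volume V = 10 × 9.2 × 4.5 = 414 m³.
T = 0.161 V/A = 0.161·414/130.297 = 0.51 s.

0.51 seconds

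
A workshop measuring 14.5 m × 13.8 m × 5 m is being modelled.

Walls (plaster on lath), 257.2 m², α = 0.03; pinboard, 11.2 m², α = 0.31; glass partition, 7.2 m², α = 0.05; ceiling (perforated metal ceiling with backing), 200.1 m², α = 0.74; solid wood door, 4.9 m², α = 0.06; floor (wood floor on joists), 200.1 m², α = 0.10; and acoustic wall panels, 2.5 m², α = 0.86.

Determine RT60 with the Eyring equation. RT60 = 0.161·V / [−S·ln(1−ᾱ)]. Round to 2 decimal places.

S = Σ Sᵢ = 683.2 m².
Σ(Sᵢαᵢ) = 257.2×0.03 + 11.2×0.31 + 7.2×0.05 + 200.1×0.74 + 4.9×0.06 + 200.1×0.10 + 2.5×0.86 = 182.076.
ᾱ = 182.076 / 683.2 = 0.2665.
Eyring denominator: −S ln(1−ᾱ) = 211.743.
V = 14.5 × 13.8 × 5 = 1000.5 m³.
T = 0.161·V/[−S·ln(1−ᾱ)] = 0.161·1000.5/211.743 = 0.76 s.

0.76 s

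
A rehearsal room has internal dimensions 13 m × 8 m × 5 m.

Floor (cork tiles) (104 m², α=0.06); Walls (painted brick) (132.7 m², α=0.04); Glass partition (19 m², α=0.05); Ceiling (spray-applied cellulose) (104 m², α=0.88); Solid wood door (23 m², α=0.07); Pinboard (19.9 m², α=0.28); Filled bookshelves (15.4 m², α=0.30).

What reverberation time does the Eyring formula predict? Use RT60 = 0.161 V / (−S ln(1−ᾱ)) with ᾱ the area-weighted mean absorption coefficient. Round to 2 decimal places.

S = Σ Sᵢ = 418.0 m².
Absorption A = 104·0.06 + 132.7·0.04 + 19·0.05 + 104·0.88 + 23·0.07 + 19.9·0.28 + 15.4·0.30 = 115.820 sabins.
Mean coefficient ᾱ = A/S = 0.2771.
Eyring denominator: −S ln(1−ᾱ) = 135.634.
V = 13 × 8 × 5 = 520 m³.
RT60 = 0.161 × 520 / 135.634 = 0.62 s.

0.62 sec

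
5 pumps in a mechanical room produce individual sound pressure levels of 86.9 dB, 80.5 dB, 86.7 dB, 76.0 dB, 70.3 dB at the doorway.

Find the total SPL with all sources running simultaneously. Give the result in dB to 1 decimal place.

Converting to relative power and adding: 10^(86.9/10) + 10^(80.5/10) + 10^(86.7/10) + 10^(76.0/10) + 10^(70.3/10) = 1.12e+09.
L_total = 10·log₁₀(1.12e+09) = 90.5 dB.

90.5 dB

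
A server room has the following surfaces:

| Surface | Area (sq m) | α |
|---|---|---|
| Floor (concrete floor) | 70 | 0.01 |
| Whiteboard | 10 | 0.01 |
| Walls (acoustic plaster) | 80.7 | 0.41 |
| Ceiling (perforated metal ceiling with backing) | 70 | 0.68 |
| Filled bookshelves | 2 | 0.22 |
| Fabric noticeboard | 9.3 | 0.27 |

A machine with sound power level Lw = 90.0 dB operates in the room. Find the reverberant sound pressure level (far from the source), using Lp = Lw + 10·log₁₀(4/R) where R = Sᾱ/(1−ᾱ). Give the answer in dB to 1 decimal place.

74.9 dB

A = 84.438 sabins; S = 242.0 sq m.
ᾱ = 84.438/242.0 = 0.3489; R = Sᾱ/(1−ᾱ) = 84.438/(1−0.3489) = 129.685 sq m.
Lp = 90.0 + 10·log₁₀(4/129.685) = 90.0 + (-15.11) = 74.9 dB.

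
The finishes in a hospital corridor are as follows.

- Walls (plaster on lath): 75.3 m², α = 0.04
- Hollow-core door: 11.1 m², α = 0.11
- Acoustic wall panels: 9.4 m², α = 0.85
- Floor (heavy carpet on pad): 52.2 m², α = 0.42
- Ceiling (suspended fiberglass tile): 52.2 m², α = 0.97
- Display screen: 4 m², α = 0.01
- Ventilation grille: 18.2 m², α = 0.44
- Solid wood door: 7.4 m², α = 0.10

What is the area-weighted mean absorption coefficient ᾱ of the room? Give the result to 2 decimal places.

Total surface area S = 229.8 m².
A = 75.3·0.04 + 11.1·0.11 + 9.4·0.85 + 52.2·0.42 + 52.2·0.97 + 4·0.01 + 18.2·0.44 + 7.4·0.10 = 93.569 sabins.
ᾱ = 93.569 / 229.8 = 0.41.

0.41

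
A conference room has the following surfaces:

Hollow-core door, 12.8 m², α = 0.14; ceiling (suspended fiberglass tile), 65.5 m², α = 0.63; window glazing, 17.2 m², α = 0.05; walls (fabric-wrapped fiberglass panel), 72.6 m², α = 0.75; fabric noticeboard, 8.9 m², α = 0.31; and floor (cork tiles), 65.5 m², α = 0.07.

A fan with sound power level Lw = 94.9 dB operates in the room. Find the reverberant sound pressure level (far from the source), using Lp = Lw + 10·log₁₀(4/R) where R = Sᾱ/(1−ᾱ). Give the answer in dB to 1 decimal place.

Σ(Sᵢαᵢ) = 12.8·0.14 + 65.5·0.63 + 17.2·0.05 + 72.6·0.75 + 8.9·0.31 + 65.5·0.07 = 105.711; total area S = 242.5 m².
ᾱ = 0.4359, so room constant R = A/(1−ᾱ) = 187.398 m².
Lp = 94.9 + 10·log₁₀(4/187.398) = 94.9 + (-16.71) = 78.2 dB.

78.2 dB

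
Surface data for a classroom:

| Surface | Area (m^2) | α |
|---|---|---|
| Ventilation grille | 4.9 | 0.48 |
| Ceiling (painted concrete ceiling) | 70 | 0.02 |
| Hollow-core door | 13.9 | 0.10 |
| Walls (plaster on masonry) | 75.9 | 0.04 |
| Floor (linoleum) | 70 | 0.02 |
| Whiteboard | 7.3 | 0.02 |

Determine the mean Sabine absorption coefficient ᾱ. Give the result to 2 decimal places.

S = Σ Sᵢ = 4.9 + 70 + 13.9 + 75.9 + 70 + 7.3 = 242.0 m^2.
Weighted sum Σ Sα = 9.724.
ᾱ = 9.724 / 242.0 = 0.04.

0.04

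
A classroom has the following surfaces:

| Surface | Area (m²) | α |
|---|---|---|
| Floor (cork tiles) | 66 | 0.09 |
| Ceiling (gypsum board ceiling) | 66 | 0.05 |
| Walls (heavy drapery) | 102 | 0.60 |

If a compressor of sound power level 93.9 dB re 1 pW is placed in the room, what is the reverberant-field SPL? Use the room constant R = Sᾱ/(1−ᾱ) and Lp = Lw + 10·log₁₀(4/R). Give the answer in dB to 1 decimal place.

79.9 dB

A = 70.440 sabins; S = 234.0 m².
ᾱ = 70.440/234.0 = 0.3010; R = Sᾱ/(1−ᾱ) = 70.440/(1−0.3010) = 100.773 m².
Lp = Lw + 10 log₁₀(4/R) = 93.9 -14.01 = 79.9 dB.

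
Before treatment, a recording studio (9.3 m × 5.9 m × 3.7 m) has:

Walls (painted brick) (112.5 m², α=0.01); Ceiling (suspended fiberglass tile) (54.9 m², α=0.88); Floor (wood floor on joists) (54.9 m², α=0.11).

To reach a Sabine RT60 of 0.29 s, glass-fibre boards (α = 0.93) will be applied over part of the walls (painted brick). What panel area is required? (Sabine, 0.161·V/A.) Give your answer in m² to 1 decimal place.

A₁ = Σ Sᵢαᵢ = 112.5*0.01 + 54.9*0.88 + 54.9*0.11 = 55.476 sabins.
Required A₂ = 0.161·203.019/0.29 = 112.711 sabins.
Absorption to add: 112.711 − 55.476 = 57.235 sabins.
Each m² of panel replacing the walls (painted brick) adds (0.93 − 0.01) = 0.92 sabins.
Panel area = 57.235 / 0.92 = 62.2 m².

62.2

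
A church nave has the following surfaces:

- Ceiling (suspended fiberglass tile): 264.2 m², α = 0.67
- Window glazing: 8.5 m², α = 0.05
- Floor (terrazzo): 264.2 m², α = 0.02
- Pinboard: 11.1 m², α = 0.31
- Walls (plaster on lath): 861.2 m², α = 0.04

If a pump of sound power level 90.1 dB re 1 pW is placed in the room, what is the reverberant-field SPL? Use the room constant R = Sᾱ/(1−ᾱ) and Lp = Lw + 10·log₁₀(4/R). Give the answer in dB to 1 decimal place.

71.9 dB

Σ(Sᵢαᵢ) = 264.2×0.67 + 8.5×0.05 + 264.2×0.02 + 11.1×0.31 + 861.2×0.04 = 220.612; total area S = 1409.2 m².
ᾱ = 220.612/1409.2 = 0.1566; R = Sᾱ/(1−ᾱ) = 220.612/(1−0.1566) = 261.575 m².
Lp = Lw + 10 log₁₀(4/R) = 90.1 -18.16 = 71.9 dB.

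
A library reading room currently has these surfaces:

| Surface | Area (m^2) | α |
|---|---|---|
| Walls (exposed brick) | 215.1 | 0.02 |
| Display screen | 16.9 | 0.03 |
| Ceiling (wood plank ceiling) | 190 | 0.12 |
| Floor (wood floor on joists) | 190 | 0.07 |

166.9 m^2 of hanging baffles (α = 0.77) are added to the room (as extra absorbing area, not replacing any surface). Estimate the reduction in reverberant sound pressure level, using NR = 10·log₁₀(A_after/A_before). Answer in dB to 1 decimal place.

Summing Sᵢαᵢ: 4.302 + 0.507 + 22.800 + 13.300 → A_before = 40.909 sabins.
Treatment contributes 166.9·0.77 = 128.513 sabins.
New total A_after = 169.422 sabins.
Reduction = 10 log₁₀(A_after/A_before) = 10 log₁₀(4.1414) = 6.2 dB.

6.2 dB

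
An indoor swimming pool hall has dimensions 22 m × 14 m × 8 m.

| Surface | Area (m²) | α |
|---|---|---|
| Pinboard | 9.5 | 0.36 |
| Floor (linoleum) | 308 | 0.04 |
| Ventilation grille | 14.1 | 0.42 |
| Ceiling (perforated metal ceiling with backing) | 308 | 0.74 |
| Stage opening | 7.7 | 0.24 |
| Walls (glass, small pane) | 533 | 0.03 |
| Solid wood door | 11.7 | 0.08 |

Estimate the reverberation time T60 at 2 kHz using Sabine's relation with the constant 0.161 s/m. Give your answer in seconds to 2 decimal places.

Summing Sᵢαᵢ: 3.420 + 12.320 + 5.922 + 227.920 + 1.848 + 15.990 + 0.936 → A = 268.356 sabins.
Volume V = 22 × 14 × 8 = 2464 m³.
RT60 = 0.161 · V / A = 0.161 × 2464 / 268.356 = 1.48 s.

1.48 sec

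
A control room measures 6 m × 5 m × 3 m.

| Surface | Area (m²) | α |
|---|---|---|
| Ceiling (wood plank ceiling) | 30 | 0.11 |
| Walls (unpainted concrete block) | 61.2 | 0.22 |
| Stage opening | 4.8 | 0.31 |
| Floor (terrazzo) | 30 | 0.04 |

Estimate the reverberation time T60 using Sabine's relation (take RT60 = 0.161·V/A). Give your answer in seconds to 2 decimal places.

A = Σ Sᵢαᵢ = 30×0.11 + 61.2×0.22 + 4.8×0.31 + 30×0.04 = 19.452 sabins.
Volume V = 6 × 5 × 3 = 90 m³.
T = 0.161 V/A = 0.161·90/19.452 = 0.74 s.

0.74 s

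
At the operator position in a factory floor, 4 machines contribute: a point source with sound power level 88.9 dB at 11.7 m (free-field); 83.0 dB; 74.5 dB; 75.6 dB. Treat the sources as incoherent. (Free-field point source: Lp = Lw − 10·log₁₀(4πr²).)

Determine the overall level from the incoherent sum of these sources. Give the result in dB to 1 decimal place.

84.2 dB

Source at 11.7 m: Lp = 88.9 − 10·log₁₀(4π·11.7²) = 88.9 − 10·log₁₀(1720.210) = 56.5 dB.
Sum in the linear (power) domain: Σ 10^(Lᵢ/10) = 10^(56.5/10) + 10^(83.0/10) + 10^(74.5/10) + 10^(75.6/10) = 2.645e+08.
L_total = 10·log₁₀(2.645e+08) = 84.2 dB.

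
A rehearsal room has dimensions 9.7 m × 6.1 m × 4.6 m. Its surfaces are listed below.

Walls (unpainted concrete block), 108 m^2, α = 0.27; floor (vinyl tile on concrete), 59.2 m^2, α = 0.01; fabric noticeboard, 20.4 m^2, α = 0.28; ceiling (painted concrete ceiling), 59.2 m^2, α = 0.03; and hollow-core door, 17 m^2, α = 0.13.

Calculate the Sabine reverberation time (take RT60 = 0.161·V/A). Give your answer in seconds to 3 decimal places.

Total absorption A = 108×0.27 + 59.2×0.01 + 20.4×0.28 + 59.2×0.03 + 17×0.13
  = 29.160 + 0.592 + 5.712 + 1.776 + 2.210 = 39.450 m^2 sabins.
Room volume: 272.182 m³.
Sabine: RT60 = 0.161 × 272.182 / 39.450 = 1.111 s.

1.111 seconds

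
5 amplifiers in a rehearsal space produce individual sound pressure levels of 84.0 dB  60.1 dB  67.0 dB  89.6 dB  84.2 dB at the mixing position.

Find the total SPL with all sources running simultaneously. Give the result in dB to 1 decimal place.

91.6 dB

Converting to relative power and adding: 10^(84.0/10) + 10^(60.1/10) + 10^(67.0/10) + 10^(89.6/10) + 10^(84.2/10) = 1.432e+09.
L_total = 10·log₁₀(1.432e+09) = 91.6 dB.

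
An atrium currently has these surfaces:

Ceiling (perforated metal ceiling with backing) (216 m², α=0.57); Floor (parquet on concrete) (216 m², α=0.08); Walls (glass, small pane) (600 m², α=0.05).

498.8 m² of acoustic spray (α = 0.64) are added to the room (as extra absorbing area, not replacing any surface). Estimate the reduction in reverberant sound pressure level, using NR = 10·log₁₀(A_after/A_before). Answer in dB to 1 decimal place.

4.6 dB

Summing Sᵢαᵢ: 123.120 + 17.280 + 30.000 → A_before = 170.400 sabins.
Treatment contributes 498.8·0.64 = 319.232 sabins.
A_after = 170.400 + 319.232 = 489.632 sabins.
Reduction = 10 log₁₀(A_after/A_before) = 10 log₁₀(2.8734) = 4.6 dB.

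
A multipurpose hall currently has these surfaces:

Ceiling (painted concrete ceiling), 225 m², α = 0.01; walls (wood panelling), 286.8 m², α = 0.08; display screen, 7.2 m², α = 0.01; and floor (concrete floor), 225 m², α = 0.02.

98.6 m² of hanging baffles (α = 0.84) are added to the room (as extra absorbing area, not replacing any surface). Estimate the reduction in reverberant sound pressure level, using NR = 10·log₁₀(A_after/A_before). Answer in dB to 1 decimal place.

Total absorption A_before = 225·0.01 + 286.8·0.08 + 7.2·0.01 + 225·0.02
  = 2.250 + 22.944 + 0.072 + 4.500 = 29.766 m² sabins.
Treatment contributes 98.6·0.84 = 82.824 sabins.
New total A_after = 112.590 sabins.
NR = 10·log₁₀(112.590/29.766) = 5.8 dB.

5.8 dB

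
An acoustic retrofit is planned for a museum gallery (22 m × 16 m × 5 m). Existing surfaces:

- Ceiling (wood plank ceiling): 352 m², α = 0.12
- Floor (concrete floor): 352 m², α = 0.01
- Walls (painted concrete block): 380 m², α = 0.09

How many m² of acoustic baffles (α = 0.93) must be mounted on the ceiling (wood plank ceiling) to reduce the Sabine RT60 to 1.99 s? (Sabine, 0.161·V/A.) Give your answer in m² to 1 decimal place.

Summing Sᵢαᵢ: 42.240 + 3.520 + 34.200 → A₁ = 79.960 sabins.
V = 1760 m³. Target absorption A₂ = 0.161 × 1760 / 1.99 = 142.392 sabins.
Absorption to add: 142.392 − 79.960 = 62.432 sabins.
Each m² of panel replacing the ceiling (wood plank ceiling) adds (0.93 − 0.12) = 0.81 sabins.
Area = ΔA/Δα = 62.432/0.81 = 77.1 m².

77.1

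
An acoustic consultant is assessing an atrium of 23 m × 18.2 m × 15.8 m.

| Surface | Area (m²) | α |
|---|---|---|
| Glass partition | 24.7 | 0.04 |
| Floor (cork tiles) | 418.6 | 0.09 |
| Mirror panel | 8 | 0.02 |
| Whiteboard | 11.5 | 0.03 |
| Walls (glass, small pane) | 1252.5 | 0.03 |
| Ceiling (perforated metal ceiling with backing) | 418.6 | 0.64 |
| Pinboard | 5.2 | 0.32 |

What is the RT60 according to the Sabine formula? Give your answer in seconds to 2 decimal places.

3.07 s

A = Σ Sᵢαᵢ = 24.7*0.04 + 418.6*0.09 + 8*0.02 + 11.5*0.03 + 1252.5*0.03 + 418.6*0.64 + 5.2*0.32 = 346.310 sabins.
Room volume: 6613.88 m³.
Sabine: RT60 = 0.161 × 6613.88 / 346.310 = 3.07 s.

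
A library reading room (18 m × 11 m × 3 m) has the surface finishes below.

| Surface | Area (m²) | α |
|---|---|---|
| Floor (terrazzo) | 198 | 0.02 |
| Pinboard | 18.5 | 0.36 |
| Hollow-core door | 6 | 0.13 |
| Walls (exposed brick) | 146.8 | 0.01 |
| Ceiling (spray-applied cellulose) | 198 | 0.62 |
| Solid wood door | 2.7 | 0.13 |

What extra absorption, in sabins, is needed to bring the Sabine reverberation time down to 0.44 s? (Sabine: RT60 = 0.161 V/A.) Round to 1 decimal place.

A₁ = Σ Sᵢαᵢ = 198*0.02 + 18.5*0.36 + 6*0.13 + 146.8*0.01 + 198*0.62 + 2.7*0.13 = 135.979 sabins.
For T = 0.44 s, need A₂ = 0.161·V/T = 0.161·594/0.44 = 217.350 sabins.
Additional absorption ΔA = 217.350 − 135.979 = 81.4 sabins.

81.4 sabins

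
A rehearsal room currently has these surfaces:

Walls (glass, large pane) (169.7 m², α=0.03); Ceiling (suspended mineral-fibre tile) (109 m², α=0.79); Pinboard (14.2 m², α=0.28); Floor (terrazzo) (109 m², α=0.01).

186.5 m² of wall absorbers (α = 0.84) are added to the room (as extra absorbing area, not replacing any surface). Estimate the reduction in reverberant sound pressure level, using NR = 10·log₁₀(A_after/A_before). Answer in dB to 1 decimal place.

A_before = Σ Sᵢαᵢ = 169.7*0.03 + 109*0.79 + 14.2*0.28 + 109*0.01 = 96.267 sabins.
Treatment contributes 186.5·0.84 = 156.660 sabins.
New total A_after = 252.927 sabins.
NR = 10·log₁₀(252.927/96.267) = 4.2 dB.

4.2 dB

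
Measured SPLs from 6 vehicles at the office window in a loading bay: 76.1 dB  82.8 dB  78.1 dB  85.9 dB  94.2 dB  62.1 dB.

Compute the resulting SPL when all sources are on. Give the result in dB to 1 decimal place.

Sum in the linear (power) domain: Σ 10^(Lᵢ/10) = 10^(76.1/10) + 10^(82.8/10) + 10^(78.1/10) + 10^(85.9/10) + 10^(94.2/10) + 10^(62.1/10) = 3.317e+09.
Back to dB: 10·log₁₀ Σ = 95.2 dB.

95.2 dB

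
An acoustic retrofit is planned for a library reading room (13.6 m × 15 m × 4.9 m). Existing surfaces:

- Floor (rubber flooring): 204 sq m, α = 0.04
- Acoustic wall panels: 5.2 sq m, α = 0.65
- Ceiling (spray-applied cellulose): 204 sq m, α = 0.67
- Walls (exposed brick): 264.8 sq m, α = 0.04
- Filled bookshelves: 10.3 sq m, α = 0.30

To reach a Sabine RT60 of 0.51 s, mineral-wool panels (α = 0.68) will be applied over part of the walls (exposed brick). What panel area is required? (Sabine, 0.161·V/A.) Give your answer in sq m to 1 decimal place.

Total absorption A₁ = 204×0.04 + 5.2×0.65 + 204×0.67 + 264.8×0.04 + 10.3×0.30
  = 8.160 + 3.380 + 136.680 + 10.592 + 3.090 = 161.902 sq m sabins.
V = 999.6 m³. Target absorption A₂ = 0.161 × 999.6 / 0.51 = 315.560 sabins.
Absorption to add: 315.560 − 161.902 = 153.658 sabins.
Each sq m of panel replacing the walls (exposed brick) adds (0.68 − 0.04) = 0.64 sabins.
Area = ΔA/Δα = 153.658/0.64 = 240.1 sq m.

240.1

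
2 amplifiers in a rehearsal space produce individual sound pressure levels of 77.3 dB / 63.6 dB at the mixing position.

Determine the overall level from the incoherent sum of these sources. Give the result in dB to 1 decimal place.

Σ 10^(Lᵢ/10) = 5.599e+07.
Back to dB: 10·log₁₀ Σ = 77.5 dB.

77.5 dB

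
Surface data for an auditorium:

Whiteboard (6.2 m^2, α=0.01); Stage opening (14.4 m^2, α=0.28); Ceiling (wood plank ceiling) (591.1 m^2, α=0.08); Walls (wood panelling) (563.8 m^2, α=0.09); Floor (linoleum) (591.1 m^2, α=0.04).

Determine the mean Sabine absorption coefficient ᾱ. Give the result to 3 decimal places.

0.071

Total surface area S = 1766.6 m^2.
Σ(Sᵢαᵢ) = 6.2·0.01 + 14.4·0.28 + 591.1·0.08 + 563.8·0.09 + 591.1·0.04 = 125.768.
ᾱ = A/S = 0.071.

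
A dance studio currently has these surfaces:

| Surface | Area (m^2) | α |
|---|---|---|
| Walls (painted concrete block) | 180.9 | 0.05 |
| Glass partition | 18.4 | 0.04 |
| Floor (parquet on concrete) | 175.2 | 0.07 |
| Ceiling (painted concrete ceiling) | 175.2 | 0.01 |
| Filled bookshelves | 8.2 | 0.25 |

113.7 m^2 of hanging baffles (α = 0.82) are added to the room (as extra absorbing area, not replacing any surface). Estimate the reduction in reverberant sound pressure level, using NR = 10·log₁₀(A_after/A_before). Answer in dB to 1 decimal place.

Total absorption A_before = 180.9*0.05 + 18.4*0.04 + 175.2*0.07 + 175.2*0.01 + 8.2*0.25
  = 9.045 + 0.736 + 12.264 + 1.752 + 2.050 = 25.847 m^2 sabins.
Treatment contributes 113.7·0.82 = 93.234 sabins.
New total A_after = 119.081 sabins.
Reduction = 10 log₁₀(A_after/A_before) = 10 log₁₀(4.6071) = 6.6 dB.

6.6 dB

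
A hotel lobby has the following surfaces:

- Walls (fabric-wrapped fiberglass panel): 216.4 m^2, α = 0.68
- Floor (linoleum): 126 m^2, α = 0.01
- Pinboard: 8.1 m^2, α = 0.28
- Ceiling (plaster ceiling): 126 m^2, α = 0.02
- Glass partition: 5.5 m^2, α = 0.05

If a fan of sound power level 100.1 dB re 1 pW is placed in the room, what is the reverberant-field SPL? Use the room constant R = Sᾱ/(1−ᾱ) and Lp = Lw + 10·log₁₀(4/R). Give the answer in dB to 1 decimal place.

A = 153.475 sabins; S = 482.0 m^2.
ᾱ = 153.475/482.0 = 0.3184; R = Sᾱ/(1−ᾱ) = 153.475/(1−0.3184) = 225.169 m^2.
Lp = Lw + 10 log₁₀(4/R) = 100.1 -17.50 = 82.6 dB.

82.6 dB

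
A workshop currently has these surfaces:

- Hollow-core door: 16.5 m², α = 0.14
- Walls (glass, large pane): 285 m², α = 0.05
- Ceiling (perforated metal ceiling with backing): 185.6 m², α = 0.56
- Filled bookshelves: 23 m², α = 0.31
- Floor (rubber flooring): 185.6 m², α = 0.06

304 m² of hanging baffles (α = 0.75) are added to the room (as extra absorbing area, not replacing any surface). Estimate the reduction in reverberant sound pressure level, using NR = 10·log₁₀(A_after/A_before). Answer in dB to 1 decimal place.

4.2 dB

A_before = Σ Sᵢαᵢ = 16.5*0.14 + 285*0.05 + 185.6*0.56 + 23*0.31 + 185.6*0.06 = 138.762 sabins.
Treatment contributes 304·0.75 = 228.000 sabins.
A_after = 138.762 + 228.000 = 366.762 sabins.
NR = 10·log₁₀(366.762/138.762) = 4.2 dB.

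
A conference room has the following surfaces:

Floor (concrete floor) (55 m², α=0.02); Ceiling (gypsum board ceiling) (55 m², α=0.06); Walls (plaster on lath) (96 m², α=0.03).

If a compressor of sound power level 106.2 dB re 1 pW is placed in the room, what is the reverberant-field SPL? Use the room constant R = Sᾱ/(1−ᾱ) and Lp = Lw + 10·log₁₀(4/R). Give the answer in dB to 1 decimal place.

103.4 dB

A = 7.280 sabins; S = 206.0 m².
ᾱ = 7.280/206.0 = 0.0353; R = Sᾱ/(1−ᾱ) = 7.280/(1−0.0353) = 7.546 m².
Lp = Lw + 10 log₁₀(4/R) = 106.2 -2.76 = 103.4 dB.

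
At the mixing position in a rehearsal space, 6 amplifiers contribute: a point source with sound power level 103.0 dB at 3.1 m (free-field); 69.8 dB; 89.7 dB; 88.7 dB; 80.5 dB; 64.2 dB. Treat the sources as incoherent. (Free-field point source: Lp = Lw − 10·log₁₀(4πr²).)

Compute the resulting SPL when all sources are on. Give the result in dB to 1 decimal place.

92.9 dB

Source at 3.1 m: Lp = 103.0 − 10·log₁₀(4π·3.1²) = 103.0 − 10·log₁₀(120.763) = 82.2 dB.
Sum in the linear (power) domain: Σ 10^(Lᵢ/10) = 10^(82.2/10) + 10^(69.8/10) + 10^(89.7/10) + 10^(88.7/10) + 10^(80.5/10) + 10^(64.2/10) = 1.965e+09.
L_total = 10·log₁₀(1.965e+09) = 92.9 dB.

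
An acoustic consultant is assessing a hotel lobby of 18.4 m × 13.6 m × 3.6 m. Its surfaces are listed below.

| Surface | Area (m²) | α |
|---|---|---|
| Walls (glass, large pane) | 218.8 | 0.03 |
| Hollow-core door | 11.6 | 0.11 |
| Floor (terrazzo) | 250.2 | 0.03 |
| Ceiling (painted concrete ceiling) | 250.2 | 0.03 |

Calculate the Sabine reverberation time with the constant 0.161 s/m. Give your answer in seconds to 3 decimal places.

Equivalent absorption area: A = 218.8*0.03 + 11.6*0.11 + 250.2*0.03 + 250.2*0.03 = 22.852 m².
V = 18.4·13.6·3.6 = 900.864 m³.
Sabine: RT60 = 0.161 × 900.864 / 22.852 = 6.347 s.

6.347 sec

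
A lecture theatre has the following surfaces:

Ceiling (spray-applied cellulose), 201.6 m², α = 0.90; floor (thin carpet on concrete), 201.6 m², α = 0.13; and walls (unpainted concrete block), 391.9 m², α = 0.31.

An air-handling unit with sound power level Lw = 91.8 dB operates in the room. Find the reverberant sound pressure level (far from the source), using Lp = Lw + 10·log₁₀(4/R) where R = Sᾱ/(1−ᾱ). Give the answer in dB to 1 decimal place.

70.3 dB

Σ(Sᵢαᵢ) = 201.6×0.90 + 201.6×0.13 + 391.9×0.31 = 329.137; total area S = 795.1 m².
ᾱ = 0.4140, so room constant R = A/(1−ᾱ) = 561.667 m².
Lp = Lw + 10 log₁₀(4/R) = 91.8 -21.47 = 70.3 dB.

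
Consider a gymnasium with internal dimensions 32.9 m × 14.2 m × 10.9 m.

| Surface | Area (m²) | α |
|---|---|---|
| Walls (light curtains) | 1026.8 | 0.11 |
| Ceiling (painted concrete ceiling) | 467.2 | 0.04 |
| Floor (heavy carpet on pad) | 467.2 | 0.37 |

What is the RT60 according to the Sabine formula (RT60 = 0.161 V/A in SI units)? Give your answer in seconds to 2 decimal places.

Summing Sᵢαᵢ: 112.948 + 18.688 + 172.864 → A = 304.500 sabins.
Volume V = 32.9 × 14.2 × 10.9 = 5092.262 m³.
RT60 = 0.161 · V / A = 0.161 × 5092.262 / 304.500 = 2.69 s.

2.69 sec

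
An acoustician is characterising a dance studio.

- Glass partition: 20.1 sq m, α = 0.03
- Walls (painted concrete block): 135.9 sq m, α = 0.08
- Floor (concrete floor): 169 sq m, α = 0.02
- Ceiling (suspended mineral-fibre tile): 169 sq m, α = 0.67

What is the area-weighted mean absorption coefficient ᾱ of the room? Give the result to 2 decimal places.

Total surface area S = 494.0 sq m.
Weighted sum Σ Sα = 128.085.
ᾱ = A/S = 0.26.

0.26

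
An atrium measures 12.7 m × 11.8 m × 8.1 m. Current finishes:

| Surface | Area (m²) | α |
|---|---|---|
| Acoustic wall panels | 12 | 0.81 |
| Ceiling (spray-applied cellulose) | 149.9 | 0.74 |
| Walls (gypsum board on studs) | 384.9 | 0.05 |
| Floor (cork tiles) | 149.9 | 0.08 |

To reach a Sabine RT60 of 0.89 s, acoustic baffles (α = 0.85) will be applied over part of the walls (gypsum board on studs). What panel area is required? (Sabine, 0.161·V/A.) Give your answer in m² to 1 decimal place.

84.6

A₁ = Σ Sᵢαᵢ = 12*0.81 + 149.9*0.74 + 384.9*0.05 + 149.9*0.08 = 151.883 sabins.
V = 1213.866 m³. Target absorption A₂ = 0.161 × 1213.866 / 0.89 = 219.587 sabins.
Absorption to add: 219.587 − 151.883 = 67.704 sabins.
Each m² of panel replacing the walls (gypsum board on studs) adds (0.85 − 0.05) = 0.80 sabins.
Panel area = 67.704 / 0.80 = 84.6 m².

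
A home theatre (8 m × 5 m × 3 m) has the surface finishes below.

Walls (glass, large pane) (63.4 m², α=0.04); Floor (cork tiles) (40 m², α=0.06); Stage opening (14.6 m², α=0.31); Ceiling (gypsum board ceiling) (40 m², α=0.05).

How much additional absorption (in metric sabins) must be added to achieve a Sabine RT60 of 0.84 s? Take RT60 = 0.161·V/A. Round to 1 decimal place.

A₁ = Σ Sᵢαᵢ = 63.4·0.04 + 40·0.06 + 14.6·0.31 + 40·0.05 = 11.462 sabins.
Target A₂ = 0.161·120/0.84 = 23.000 sabins (V = 120 m³).
Additional absorption ΔA = 23.000 − 11.462 = 11.5 sabins.

11.5 sabins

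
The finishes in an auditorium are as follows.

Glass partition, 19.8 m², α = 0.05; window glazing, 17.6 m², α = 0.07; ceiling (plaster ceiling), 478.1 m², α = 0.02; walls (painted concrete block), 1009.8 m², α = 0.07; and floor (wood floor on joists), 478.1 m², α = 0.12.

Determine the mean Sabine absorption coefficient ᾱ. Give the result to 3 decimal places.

S = Σ Sᵢ = 19.8 + 17.6 + 478.1 + 1009.8 + 478.1 = 2003.4 m².
Σ(Sᵢαᵢ) = 19.8×0.05 + 17.6×0.07 + 478.1×0.02 + 1009.8×0.07 + 478.1×0.12 = 139.842.
ᾱ = 139.842 / 2003.4 = 0.070.

0.070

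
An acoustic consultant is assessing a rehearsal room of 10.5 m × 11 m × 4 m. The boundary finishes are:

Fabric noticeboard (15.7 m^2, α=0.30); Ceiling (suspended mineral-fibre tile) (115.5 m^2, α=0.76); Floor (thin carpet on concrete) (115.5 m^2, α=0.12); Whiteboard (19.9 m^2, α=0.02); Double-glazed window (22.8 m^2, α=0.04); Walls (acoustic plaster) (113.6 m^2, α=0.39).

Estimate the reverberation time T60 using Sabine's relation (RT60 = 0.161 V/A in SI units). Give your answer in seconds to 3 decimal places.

0.489 s

Equivalent absorption area: A = 15.7×0.30 + 115.5×0.76 + 115.5×0.12 + 19.9×0.02 + 22.8×0.04 + 113.6×0.39 = 151.964 m^2.
V = 10.5·11·4 = 462 m³.
Sabine: RT60 = 0.161 × 462 / 151.964 = 0.489 s.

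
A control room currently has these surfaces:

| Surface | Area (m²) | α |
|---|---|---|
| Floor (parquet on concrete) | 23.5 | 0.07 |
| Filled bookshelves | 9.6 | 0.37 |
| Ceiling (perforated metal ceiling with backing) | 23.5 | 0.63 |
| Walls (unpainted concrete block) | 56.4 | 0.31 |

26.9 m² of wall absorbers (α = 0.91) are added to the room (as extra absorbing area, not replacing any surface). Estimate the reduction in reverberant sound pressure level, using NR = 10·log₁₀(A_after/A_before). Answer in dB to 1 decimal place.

2.2 dB

Total absorption A_before = 23.5×0.07 + 9.6×0.37 + 23.5×0.63 + 56.4×0.31
  = 1.645 + 3.552 + 14.805 + 17.484 = 37.486 m² sabins.
Added absorption = 26.9 × 0.91 = 24.479 sabins.
A_after = 37.486 + 24.479 = 61.965 sabins.
Reduction = 10 log₁₀(A_after/A_before) = 10 log₁₀(1.6530) = 2.2 dB.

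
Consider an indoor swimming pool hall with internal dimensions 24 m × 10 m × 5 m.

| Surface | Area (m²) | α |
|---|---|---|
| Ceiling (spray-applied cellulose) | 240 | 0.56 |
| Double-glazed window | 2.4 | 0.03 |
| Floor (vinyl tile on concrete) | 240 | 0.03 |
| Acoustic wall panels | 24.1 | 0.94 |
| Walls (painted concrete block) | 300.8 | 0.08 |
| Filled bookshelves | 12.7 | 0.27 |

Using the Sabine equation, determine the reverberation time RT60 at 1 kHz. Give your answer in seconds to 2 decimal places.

1.01 seconds

Summing Sᵢαᵢ: 134.400 + 0.072 + 7.200 + 22.654 + 24.064 + 3.429 → A = 191.819 sabins.
Volume V = 24 × 10 × 5 = 1200 m³.
T = 0.161 V/A = 0.161·1200/191.819 = 1.01 s.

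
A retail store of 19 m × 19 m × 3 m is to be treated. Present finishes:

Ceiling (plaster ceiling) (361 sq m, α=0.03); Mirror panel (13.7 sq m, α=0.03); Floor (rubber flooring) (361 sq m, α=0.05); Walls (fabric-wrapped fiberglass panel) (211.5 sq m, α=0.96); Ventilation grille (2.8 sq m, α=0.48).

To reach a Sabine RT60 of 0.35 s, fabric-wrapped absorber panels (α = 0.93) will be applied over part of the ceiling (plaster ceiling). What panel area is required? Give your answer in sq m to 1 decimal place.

Equivalent absorption area: A₁ = 361·0.03 + 13.7·0.03 + 361·0.05 + 211.5·0.96 + 2.8·0.48 = 233.675 sq m.
Required A₂ = 0.161·1083/0.35 = 498.180 sabins.
Absorption to add: 498.180 − 233.675 = 264.505 sabins.
Each sq m of panel replacing the ceiling (plaster ceiling) adds (0.93 − 0.03) = 0.90 sabins.
Area = ΔA/Δα = 264.505/0.90 = 293.9 sq m.

293.9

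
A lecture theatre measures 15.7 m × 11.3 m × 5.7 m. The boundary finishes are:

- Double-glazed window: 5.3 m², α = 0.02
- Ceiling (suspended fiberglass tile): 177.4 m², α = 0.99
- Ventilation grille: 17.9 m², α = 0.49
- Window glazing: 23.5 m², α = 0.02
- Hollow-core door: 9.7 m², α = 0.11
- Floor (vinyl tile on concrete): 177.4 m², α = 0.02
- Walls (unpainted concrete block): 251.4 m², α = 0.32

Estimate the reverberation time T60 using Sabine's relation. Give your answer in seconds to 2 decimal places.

Equivalent absorption area: A = 5.3*0.02 + 177.4*0.99 + 17.9*0.49 + 23.5*0.02 + 9.7*0.11 + 177.4*0.02 + 251.4*0.32 = 270.036 m².
Volume V = 15.7 × 11.3 × 5.7 = 1011.237 m³.
T = 0.161 V/A = 0.161·1011.237/270.036 = 0.60 s.

0.60 s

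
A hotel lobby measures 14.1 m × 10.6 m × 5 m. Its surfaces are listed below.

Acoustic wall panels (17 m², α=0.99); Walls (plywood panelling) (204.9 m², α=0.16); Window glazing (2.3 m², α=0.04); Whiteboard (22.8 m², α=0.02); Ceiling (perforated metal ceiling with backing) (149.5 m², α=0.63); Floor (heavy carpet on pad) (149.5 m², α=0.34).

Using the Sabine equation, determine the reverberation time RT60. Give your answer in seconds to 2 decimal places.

0.62 s

A = Σ Sᵢαᵢ = 17×0.99 + 204.9×0.16 + 2.3×0.04 + 22.8×0.02 + 149.5×0.63 + 149.5×0.34 = 195.177 sabins.
V = 14.1·10.6·5 = 747.3 m³.
T = 0.161 V/A = 0.161·747.3/195.177 = 0.62 s.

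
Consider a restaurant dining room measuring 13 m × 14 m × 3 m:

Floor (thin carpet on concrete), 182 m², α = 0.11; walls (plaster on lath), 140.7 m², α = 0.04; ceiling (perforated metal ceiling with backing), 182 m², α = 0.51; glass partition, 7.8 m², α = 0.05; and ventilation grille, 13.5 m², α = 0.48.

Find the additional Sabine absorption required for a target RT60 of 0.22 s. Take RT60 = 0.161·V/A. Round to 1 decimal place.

274.2 sabins

Total absorption A₁ = 182×0.11 + 140.7×0.04 + 182×0.51 + 7.8×0.05 + 13.5×0.48
  = 20.020 + 5.628 + 92.820 + 0.390 + 6.480 = 125.338 m² sabins.
V = 546 m³. Required absorption A₂ = 0.161 × 546 / 0.22 = 399.573 sabins.
Shortfall: 399.573 − 125.338 = 274.2 sabins.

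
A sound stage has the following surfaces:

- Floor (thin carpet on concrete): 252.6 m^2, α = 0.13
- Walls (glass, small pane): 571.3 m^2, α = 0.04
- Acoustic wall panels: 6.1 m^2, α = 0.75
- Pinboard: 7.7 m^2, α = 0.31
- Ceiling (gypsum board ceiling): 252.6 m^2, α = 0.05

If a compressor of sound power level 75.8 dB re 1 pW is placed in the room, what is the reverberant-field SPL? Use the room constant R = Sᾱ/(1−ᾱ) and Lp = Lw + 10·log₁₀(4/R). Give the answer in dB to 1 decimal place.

62.7 dB

A = 75.282 sabins; S = 1090.3 m^2.
ᾱ = 0.0690, so room constant R = A/(1−ᾱ) = 80.861 m^2.
Lp = Lw + 10 log₁₀(4/R) = 75.8 -13.06 = 62.7 dB.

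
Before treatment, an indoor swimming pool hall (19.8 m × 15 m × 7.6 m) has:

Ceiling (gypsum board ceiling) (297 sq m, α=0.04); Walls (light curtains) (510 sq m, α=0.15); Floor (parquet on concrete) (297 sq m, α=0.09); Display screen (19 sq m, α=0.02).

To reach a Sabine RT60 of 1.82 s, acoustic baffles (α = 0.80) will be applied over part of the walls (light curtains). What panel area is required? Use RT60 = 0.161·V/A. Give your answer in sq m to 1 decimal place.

A₁ = Σ Sᵢαᵢ = 297·0.04 + 510·0.15 + 297·0.09 + 19·0.02 = 115.490 sabins.
Required A₂ = 0.161·2257.2/1.82 = 199.675 sabins.
Absorption to add: 199.675 − 115.490 = 84.185 sabins.
Net gain per sq m: Δα = 0.80 − 0.15 = 0.65.
Area = ΔA/Δα = 84.185/0.65 = 129.5 sq m.

129.5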